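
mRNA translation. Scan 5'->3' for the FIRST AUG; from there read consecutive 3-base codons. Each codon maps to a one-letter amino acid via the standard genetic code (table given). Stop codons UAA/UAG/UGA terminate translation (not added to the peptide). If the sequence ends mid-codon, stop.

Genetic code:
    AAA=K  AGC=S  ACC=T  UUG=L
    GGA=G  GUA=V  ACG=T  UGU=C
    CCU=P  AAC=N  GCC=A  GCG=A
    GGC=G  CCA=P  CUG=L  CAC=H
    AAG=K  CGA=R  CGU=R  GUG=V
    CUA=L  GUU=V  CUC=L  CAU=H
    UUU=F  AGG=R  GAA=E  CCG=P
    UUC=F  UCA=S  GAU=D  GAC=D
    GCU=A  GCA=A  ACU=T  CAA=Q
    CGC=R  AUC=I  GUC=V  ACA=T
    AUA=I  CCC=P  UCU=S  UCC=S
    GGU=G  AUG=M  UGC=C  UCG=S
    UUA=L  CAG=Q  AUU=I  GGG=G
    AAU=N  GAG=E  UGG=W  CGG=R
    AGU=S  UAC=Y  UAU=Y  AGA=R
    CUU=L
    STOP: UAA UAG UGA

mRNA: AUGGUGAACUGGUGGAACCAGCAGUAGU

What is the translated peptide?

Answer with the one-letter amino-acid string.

start AUG at pos 0
pos 0: AUG -> M; peptide=M
pos 3: GUG -> V; peptide=MV
pos 6: AAC -> N; peptide=MVN
pos 9: UGG -> W; peptide=MVNW
pos 12: UGG -> W; peptide=MVNWW
pos 15: AAC -> N; peptide=MVNWWN
pos 18: CAG -> Q; peptide=MVNWWNQ
pos 21: CAG -> Q; peptide=MVNWWNQQ
pos 24: UAG -> STOP

Answer: MVNWWNQQ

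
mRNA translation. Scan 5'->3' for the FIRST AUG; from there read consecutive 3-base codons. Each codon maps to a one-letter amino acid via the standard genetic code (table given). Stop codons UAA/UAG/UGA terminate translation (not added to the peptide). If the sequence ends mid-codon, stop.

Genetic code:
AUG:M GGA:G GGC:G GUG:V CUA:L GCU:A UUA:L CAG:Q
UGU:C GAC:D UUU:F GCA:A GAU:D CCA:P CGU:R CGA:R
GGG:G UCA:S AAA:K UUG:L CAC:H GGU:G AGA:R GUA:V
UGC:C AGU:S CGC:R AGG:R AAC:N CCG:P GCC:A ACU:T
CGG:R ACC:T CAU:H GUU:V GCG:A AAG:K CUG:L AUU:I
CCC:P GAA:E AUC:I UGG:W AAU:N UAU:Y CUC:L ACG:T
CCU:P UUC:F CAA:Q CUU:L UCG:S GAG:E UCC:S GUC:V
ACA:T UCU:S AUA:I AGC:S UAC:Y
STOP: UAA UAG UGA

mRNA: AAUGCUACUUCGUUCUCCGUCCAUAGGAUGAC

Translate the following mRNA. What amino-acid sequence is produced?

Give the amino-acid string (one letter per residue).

start AUG at pos 1
pos 1: AUG -> M; peptide=M
pos 4: CUA -> L; peptide=ML
pos 7: CUU -> L; peptide=MLL
pos 10: CGU -> R; peptide=MLLR
pos 13: UCU -> S; peptide=MLLRS
pos 16: CCG -> P; peptide=MLLRSP
pos 19: UCC -> S; peptide=MLLRSPS
pos 22: AUA -> I; peptide=MLLRSPSI
pos 25: GGA -> G; peptide=MLLRSPSIG
pos 28: UGA -> STOP

Answer: MLLRSPSIG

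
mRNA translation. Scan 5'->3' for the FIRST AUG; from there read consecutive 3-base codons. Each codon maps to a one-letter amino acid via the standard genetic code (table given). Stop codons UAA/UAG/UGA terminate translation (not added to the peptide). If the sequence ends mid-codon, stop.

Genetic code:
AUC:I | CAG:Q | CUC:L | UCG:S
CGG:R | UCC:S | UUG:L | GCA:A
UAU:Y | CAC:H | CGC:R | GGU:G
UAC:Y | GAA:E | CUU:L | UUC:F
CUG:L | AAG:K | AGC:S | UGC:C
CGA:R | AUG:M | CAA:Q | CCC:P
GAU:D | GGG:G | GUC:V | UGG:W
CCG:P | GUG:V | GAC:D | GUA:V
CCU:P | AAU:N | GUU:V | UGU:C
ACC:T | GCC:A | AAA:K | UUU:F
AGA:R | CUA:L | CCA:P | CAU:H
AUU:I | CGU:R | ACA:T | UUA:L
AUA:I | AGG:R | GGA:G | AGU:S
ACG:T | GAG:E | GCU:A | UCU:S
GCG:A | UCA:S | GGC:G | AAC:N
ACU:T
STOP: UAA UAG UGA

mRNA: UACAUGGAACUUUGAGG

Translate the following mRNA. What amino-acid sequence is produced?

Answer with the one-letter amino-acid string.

Answer: MEL

Derivation:
start AUG at pos 3
pos 3: AUG -> M; peptide=M
pos 6: GAA -> E; peptide=ME
pos 9: CUU -> L; peptide=MEL
pos 12: UGA -> STOP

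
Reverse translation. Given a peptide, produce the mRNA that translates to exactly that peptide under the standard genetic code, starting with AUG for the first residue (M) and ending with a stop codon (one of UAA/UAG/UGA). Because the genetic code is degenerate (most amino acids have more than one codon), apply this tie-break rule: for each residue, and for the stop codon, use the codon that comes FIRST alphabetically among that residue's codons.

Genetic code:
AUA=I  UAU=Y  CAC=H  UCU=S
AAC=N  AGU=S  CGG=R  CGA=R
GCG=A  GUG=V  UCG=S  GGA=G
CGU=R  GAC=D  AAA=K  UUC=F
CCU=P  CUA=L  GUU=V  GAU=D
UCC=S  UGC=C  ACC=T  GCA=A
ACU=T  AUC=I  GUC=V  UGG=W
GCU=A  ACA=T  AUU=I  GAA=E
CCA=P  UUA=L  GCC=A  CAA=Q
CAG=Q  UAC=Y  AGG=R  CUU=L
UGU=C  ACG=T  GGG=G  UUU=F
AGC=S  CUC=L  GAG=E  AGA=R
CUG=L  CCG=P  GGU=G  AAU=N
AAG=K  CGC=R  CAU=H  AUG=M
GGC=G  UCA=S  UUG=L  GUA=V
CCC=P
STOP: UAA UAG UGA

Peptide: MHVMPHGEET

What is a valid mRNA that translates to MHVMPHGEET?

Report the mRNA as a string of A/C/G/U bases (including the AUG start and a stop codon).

residue 1: M -> AUG (start codon)
residue 2: H codons sorted = CAC,CAU -> pick first = CAC
residue 3: V codons sorted = GUA,GUC,GUG,GUU -> pick first = GUA
residue 4: M -> AUG (only codon)
residue 5: P codons sorted = CCA,CCC,CCG,CCU -> pick first = CCA
residue 6: H codons sorted = CAC,CAU -> pick first = CAC
residue 7: G codons sorted = GGA,GGC,GGG,GGU -> pick first = GGA
residue 8: E codons sorted = GAA,GAG -> pick first = GAA
residue 9: E codons sorted = GAA,GAG -> pick first = GAA
residue 10: T codons sorted = ACA,ACC,ACG,ACU -> pick first = ACA
terminator: stop codons sorted = UAA,UAG,UGA -> pick first = UAA

Answer: mRNA: AUGCACGUAAUGCCACACGGAGAAGAAACAUAA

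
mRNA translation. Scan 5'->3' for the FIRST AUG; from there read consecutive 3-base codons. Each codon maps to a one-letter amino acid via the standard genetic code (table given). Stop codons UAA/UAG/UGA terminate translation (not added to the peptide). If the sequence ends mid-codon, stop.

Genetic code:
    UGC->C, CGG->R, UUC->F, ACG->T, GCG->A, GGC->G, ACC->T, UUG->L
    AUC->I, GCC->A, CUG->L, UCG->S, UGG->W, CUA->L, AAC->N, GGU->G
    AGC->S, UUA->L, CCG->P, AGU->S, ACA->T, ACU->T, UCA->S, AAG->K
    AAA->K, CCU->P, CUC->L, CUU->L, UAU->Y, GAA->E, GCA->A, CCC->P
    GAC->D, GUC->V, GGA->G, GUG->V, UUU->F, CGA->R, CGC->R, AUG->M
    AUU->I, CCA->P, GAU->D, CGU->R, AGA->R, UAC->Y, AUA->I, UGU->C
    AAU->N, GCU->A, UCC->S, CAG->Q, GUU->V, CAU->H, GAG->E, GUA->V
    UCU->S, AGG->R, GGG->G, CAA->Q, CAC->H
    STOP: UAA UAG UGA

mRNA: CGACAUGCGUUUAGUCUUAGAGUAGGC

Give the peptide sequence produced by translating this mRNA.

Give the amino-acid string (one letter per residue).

Answer: MRLVLE

Derivation:
start AUG at pos 4
pos 4: AUG -> M; peptide=M
pos 7: CGU -> R; peptide=MR
pos 10: UUA -> L; peptide=MRL
pos 13: GUC -> V; peptide=MRLV
pos 16: UUA -> L; peptide=MRLVL
pos 19: GAG -> E; peptide=MRLVLE
pos 22: UAG -> STOP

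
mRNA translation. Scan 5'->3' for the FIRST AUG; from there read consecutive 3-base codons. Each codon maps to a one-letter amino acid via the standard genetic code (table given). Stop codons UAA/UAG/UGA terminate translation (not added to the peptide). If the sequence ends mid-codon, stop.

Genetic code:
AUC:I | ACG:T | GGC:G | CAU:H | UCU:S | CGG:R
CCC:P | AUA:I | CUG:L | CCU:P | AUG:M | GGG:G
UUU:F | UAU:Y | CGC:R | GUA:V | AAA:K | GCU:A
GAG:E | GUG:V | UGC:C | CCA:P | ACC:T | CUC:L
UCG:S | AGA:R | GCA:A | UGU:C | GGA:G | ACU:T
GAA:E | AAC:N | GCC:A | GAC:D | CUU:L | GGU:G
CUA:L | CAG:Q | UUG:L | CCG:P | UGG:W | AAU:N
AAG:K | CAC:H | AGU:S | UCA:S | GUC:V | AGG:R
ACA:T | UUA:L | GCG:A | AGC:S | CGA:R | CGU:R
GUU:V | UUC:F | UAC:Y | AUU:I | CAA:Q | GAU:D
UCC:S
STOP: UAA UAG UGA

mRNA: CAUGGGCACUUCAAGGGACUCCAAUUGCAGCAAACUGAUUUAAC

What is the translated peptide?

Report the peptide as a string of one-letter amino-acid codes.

Answer: MGTSRDSNCSKLI

Derivation:
start AUG at pos 1
pos 1: AUG -> M; peptide=M
pos 4: GGC -> G; peptide=MG
pos 7: ACU -> T; peptide=MGT
pos 10: UCA -> S; peptide=MGTS
pos 13: AGG -> R; peptide=MGTSR
pos 16: GAC -> D; peptide=MGTSRD
pos 19: UCC -> S; peptide=MGTSRDS
pos 22: AAU -> N; peptide=MGTSRDSN
pos 25: UGC -> C; peptide=MGTSRDSNC
pos 28: AGC -> S; peptide=MGTSRDSNCS
pos 31: AAA -> K; peptide=MGTSRDSNCSK
pos 34: CUG -> L; peptide=MGTSRDSNCSKL
pos 37: AUU -> I; peptide=MGTSRDSNCSKLI
pos 40: UAA -> STOP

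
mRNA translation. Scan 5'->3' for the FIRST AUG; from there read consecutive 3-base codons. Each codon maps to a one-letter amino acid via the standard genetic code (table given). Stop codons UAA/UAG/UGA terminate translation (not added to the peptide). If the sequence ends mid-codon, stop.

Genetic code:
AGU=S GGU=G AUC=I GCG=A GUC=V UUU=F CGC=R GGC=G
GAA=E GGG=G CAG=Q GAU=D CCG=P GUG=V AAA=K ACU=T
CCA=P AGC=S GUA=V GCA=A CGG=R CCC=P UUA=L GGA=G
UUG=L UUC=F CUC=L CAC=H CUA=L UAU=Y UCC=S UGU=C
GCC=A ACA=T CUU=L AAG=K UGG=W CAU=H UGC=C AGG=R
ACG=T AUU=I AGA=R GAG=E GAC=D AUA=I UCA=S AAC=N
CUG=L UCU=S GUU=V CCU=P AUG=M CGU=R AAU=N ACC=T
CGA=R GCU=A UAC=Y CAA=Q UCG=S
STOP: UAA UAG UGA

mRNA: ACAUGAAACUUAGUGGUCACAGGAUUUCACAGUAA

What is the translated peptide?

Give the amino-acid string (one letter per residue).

start AUG at pos 2
pos 2: AUG -> M; peptide=M
pos 5: AAA -> K; peptide=MK
pos 8: CUU -> L; peptide=MKL
pos 11: AGU -> S; peptide=MKLS
pos 14: GGU -> G; peptide=MKLSG
pos 17: CAC -> H; peptide=MKLSGH
pos 20: AGG -> R; peptide=MKLSGHR
pos 23: AUU -> I; peptide=MKLSGHRI
pos 26: UCA -> S; peptide=MKLSGHRIS
pos 29: CAG -> Q; peptide=MKLSGHRISQ
pos 32: UAA -> STOP

Answer: MKLSGHRISQ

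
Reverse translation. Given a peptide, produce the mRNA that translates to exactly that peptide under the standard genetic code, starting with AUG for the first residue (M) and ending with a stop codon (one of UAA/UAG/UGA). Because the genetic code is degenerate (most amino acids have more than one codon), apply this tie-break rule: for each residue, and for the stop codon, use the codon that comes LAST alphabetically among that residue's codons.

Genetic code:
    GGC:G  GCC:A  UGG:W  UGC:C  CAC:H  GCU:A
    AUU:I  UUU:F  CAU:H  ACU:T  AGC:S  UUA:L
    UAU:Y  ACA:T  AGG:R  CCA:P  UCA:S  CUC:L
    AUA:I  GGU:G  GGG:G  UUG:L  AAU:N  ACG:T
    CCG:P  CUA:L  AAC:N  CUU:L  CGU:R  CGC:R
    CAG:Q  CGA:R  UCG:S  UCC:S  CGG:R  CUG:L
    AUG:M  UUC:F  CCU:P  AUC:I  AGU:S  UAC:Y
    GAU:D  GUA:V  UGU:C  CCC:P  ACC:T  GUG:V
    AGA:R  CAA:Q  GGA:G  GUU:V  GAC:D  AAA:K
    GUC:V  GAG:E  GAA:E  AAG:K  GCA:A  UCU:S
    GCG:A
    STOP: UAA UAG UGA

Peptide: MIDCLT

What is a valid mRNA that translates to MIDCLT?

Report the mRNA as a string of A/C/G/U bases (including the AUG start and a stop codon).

Answer: mRNA: AUGAUUGAUUGUUUGACUUGA

Derivation:
residue 1: M -> AUG (start codon)
residue 2: I codons sorted = AUA,AUC,AUU -> pick last = AUU
residue 3: D codons sorted = GAC,GAU -> pick last = GAU
residue 4: C codons sorted = UGC,UGU -> pick last = UGU
residue 5: L codons sorted = CUA,CUC,CUG,CUU,UUA,UUG -> pick last = UUG
residue 6: T codons sorted = ACA,ACC,ACG,ACU -> pick last = ACU
terminator: stop codons sorted = UAA,UAG,UGA -> pick last = UGA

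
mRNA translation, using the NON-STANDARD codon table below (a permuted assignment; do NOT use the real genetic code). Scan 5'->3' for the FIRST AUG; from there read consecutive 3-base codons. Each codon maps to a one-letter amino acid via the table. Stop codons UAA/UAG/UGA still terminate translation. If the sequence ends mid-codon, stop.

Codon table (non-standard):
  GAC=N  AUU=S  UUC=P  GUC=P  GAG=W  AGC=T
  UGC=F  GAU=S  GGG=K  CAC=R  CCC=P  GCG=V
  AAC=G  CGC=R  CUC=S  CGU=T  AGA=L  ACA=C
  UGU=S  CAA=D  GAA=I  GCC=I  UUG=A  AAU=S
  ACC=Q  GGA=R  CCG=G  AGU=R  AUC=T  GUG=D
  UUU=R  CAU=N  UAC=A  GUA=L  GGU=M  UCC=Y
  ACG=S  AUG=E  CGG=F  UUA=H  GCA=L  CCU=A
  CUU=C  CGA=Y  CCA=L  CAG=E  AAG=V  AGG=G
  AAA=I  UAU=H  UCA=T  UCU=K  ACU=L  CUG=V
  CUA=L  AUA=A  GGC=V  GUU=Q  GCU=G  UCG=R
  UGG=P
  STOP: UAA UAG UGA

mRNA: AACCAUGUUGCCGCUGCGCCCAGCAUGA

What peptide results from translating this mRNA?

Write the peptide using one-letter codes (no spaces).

start AUG at pos 4
pos 4: AUG -> E; peptide=E
pos 7: UUG -> A; peptide=EA
pos 10: CCG -> G; peptide=EAG
pos 13: CUG -> V; peptide=EAGV
pos 16: CGC -> R; peptide=EAGVR
pos 19: CCA -> L; peptide=EAGVRL
pos 22: GCA -> L; peptide=EAGVRLL
pos 25: UGA -> STOP

Answer: EAGVRLL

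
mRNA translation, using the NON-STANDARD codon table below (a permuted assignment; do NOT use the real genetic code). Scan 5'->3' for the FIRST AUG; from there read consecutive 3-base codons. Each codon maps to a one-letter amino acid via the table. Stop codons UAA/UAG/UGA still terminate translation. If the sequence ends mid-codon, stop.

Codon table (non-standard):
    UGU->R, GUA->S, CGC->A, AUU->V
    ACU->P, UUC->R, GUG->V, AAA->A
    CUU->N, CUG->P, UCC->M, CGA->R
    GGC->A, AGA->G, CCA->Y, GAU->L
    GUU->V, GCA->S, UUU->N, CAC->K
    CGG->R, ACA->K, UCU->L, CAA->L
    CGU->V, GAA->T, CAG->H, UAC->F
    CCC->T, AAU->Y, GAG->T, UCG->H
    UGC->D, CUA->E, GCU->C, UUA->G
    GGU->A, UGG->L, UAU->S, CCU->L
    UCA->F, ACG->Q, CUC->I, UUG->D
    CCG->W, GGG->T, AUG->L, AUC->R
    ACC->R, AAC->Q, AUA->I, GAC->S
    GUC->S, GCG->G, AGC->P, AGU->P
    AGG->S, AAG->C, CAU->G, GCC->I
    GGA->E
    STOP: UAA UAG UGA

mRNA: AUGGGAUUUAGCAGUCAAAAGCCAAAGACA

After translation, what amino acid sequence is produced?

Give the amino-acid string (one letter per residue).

Answer: LENPPLCYCK

Derivation:
start AUG at pos 0
pos 0: AUG -> L; peptide=L
pos 3: GGA -> E; peptide=LE
pos 6: UUU -> N; peptide=LEN
pos 9: AGC -> P; peptide=LENP
pos 12: AGU -> P; peptide=LENPP
pos 15: CAA -> L; peptide=LENPPL
pos 18: AAG -> C; peptide=LENPPLC
pos 21: CCA -> Y; peptide=LENPPLCY
pos 24: AAG -> C; peptide=LENPPLCYC
pos 27: ACA -> K; peptide=LENPPLCYCK
pos 30: only 0 nt remain (<3), stop (end of mRNA)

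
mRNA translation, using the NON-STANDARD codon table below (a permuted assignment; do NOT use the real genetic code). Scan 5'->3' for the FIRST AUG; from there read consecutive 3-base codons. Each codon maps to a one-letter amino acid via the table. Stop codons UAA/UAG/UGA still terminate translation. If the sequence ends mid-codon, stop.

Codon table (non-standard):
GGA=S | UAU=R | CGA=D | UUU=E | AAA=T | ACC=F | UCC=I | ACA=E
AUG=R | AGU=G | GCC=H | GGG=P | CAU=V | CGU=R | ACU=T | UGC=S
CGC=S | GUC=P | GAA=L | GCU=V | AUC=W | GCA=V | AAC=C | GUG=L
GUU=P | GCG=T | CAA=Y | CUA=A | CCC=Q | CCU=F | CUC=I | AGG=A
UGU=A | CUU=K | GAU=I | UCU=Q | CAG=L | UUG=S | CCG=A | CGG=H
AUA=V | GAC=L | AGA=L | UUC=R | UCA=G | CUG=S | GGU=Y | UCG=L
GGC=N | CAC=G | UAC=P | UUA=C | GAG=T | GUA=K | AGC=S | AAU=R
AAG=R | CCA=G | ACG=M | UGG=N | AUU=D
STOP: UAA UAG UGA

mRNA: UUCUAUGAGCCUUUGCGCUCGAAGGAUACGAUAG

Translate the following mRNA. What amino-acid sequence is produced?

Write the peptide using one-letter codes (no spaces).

Answer: RSKSVDAVD

Derivation:
start AUG at pos 4
pos 4: AUG -> R; peptide=R
pos 7: AGC -> S; peptide=RS
pos 10: CUU -> K; peptide=RSK
pos 13: UGC -> S; peptide=RSKS
pos 16: GCU -> V; peptide=RSKSV
pos 19: CGA -> D; peptide=RSKSVD
pos 22: AGG -> A; peptide=RSKSVDA
pos 25: AUA -> V; peptide=RSKSVDAV
pos 28: CGA -> D; peptide=RSKSVDAVD
pos 31: UAG -> STOP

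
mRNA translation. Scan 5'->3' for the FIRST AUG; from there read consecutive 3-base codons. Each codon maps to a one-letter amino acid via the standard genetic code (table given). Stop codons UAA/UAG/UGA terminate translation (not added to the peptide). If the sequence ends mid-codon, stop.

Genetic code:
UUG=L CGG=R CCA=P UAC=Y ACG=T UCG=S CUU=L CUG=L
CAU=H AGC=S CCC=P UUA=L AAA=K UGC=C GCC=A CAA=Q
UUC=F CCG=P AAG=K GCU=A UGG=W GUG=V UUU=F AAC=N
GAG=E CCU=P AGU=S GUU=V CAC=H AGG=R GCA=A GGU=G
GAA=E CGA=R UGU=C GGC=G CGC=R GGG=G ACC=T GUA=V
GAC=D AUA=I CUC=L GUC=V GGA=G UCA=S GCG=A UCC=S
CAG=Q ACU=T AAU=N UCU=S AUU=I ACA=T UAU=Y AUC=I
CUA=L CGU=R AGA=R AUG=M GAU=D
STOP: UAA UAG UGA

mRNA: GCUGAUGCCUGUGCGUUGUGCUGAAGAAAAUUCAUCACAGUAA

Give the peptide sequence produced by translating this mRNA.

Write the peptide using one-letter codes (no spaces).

start AUG at pos 4
pos 4: AUG -> M; peptide=M
pos 7: CCU -> P; peptide=MP
pos 10: GUG -> V; peptide=MPV
pos 13: CGU -> R; peptide=MPVR
pos 16: UGU -> C; peptide=MPVRC
pos 19: GCU -> A; peptide=MPVRCA
pos 22: GAA -> E; peptide=MPVRCAE
pos 25: GAA -> E; peptide=MPVRCAEE
pos 28: AAU -> N; peptide=MPVRCAEEN
pos 31: UCA -> S; peptide=MPVRCAEENS
pos 34: UCA -> S; peptide=MPVRCAEENSS
pos 37: CAG -> Q; peptide=MPVRCAEENSSQ
pos 40: UAA -> STOP

Answer: MPVRCAEENSSQ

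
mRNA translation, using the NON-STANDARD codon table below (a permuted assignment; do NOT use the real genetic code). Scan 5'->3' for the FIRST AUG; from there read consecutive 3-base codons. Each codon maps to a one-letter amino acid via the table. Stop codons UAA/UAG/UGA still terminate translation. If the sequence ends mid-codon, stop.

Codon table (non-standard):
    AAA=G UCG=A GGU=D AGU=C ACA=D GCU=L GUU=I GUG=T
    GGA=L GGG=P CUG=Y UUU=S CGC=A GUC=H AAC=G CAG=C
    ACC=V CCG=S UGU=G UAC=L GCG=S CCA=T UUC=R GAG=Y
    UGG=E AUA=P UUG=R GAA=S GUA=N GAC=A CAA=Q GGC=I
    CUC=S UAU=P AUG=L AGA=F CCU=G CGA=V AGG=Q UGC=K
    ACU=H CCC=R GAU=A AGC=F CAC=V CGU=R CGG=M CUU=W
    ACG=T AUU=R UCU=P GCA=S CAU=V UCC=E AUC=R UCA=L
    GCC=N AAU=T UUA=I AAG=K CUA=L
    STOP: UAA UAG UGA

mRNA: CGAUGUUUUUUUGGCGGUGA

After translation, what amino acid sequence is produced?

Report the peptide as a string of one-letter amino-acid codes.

Answer: LSSEM

Derivation:
start AUG at pos 2
pos 2: AUG -> L; peptide=L
pos 5: UUU -> S; peptide=LS
pos 8: UUU -> S; peptide=LSS
pos 11: UGG -> E; peptide=LSSE
pos 14: CGG -> M; peptide=LSSEM
pos 17: UGA -> STOP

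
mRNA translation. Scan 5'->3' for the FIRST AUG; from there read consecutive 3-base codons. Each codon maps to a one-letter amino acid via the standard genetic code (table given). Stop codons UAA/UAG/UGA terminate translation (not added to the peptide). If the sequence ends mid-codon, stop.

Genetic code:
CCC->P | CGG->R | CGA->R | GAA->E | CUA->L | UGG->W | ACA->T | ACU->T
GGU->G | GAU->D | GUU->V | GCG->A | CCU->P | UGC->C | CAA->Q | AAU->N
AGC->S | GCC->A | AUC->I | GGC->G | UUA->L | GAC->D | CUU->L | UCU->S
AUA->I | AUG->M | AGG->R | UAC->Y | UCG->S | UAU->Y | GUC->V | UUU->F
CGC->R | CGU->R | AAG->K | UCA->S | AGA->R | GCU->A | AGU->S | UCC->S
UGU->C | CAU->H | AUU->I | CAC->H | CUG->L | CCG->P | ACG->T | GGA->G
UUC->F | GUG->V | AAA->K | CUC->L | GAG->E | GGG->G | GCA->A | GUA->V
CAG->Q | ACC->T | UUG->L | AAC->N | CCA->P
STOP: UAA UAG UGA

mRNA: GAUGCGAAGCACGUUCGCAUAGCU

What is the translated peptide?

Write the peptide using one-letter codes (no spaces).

Answer: MRSTFA

Derivation:
start AUG at pos 1
pos 1: AUG -> M; peptide=M
pos 4: CGA -> R; peptide=MR
pos 7: AGC -> S; peptide=MRS
pos 10: ACG -> T; peptide=MRST
pos 13: UUC -> F; peptide=MRSTF
pos 16: GCA -> A; peptide=MRSTFA
pos 19: UAG -> STOP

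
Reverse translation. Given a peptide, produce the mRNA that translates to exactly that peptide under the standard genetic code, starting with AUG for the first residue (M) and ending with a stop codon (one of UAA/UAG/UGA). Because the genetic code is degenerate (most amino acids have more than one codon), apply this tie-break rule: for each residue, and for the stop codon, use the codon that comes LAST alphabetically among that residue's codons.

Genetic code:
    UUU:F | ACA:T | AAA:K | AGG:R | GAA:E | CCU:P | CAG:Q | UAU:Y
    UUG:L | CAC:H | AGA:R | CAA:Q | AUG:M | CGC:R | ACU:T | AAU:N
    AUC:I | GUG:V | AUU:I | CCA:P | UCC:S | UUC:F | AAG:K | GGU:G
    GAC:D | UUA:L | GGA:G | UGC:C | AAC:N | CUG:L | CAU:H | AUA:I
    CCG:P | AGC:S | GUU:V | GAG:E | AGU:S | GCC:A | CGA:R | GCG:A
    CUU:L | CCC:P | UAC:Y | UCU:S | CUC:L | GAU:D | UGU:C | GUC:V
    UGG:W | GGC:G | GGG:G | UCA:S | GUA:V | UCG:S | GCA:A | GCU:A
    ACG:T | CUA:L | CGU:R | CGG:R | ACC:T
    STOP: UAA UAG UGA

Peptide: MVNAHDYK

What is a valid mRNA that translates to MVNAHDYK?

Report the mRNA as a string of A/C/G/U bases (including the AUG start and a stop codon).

residue 1: M -> AUG (start codon)
residue 2: V codons sorted = GUA,GUC,GUG,GUU -> pick last = GUU
residue 3: N codons sorted = AAC,AAU -> pick last = AAU
residue 4: A codons sorted = GCA,GCC,GCG,GCU -> pick last = GCU
residue 5: H codons sorted = CAC,CAU -> pick last = CAU
residue 6: D codons sorted = GAC,GAU -> pick last = GAU
residue 7: Y codons sorted = UAC,UAU -> pick last = UAU
residue 8: K codons sorted = AAA,AAG -> pick last = AAG
terminator: stop codons sorted = UAA,UAG,UGA -> pick last = UGA

Answer: mRNA: AUGGUUAAUGCUCAUGAUUAUAAGUGA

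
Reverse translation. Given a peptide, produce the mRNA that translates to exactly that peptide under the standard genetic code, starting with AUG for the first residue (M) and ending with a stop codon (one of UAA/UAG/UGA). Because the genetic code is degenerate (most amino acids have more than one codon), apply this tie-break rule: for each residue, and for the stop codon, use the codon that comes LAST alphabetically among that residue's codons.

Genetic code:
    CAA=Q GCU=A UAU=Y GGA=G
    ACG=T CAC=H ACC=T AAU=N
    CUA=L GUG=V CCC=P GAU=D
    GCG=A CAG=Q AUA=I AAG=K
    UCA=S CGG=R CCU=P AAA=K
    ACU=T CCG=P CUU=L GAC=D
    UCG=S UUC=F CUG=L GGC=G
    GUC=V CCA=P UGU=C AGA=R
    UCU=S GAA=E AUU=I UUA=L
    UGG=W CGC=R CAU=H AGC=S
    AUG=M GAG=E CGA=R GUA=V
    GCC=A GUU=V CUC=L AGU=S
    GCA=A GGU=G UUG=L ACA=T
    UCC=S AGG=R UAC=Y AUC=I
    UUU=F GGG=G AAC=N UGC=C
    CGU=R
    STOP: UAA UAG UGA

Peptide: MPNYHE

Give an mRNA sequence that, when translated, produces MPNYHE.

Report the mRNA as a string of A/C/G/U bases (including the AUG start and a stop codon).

residue 1: M -> AUG (start codon)
residue 2: P codons sorted = CCA,CCC,CCG,CCU -> pick last = CCU
residue 3: N codons sorted = AAC,AAU -> pick last = AAU
residue 4: Y codons sorted = UAC,UAU -> pick last = UAU
residue 5: H codons sorted = CAC,CAU -> pick last = CAU
residue 6: E codons sorted = GAA,GAG -> pick last = GAG
terminator: stop codons sorted = UAA,UAG,UGA -> pick last = UGA

Answer: mRNA: AUGCCUAAUUAUCAUGAGUGA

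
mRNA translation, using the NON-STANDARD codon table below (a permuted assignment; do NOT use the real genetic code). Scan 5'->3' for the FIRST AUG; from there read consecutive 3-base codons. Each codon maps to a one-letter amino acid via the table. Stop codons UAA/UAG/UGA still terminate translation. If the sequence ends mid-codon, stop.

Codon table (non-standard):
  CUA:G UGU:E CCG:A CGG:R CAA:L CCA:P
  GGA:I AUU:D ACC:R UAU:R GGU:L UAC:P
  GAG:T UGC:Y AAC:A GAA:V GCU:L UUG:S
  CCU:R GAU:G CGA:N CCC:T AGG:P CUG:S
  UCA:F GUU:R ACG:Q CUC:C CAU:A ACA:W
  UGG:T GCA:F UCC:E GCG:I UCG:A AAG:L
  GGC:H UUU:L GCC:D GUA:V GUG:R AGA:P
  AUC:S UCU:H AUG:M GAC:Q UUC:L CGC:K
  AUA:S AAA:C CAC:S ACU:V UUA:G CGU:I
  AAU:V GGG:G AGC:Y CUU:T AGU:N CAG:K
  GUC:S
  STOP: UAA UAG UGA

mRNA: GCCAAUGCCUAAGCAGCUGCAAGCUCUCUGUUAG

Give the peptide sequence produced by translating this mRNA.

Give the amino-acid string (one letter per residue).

Answer: MRLKSLLCE

Derivation:
start AUG at pos 4
pos 4: AUG -> M; peptide=M
pos 7: CCU -> R; peptide=MR
pos 10: AAG -> L; peptide=MRL
pos 13: CAG -> K; peptide=MRLK
pos 16: CUG -> S; peptide=MRLKS
pos 19: CAA -> L; peptide=MRLKSL
pos 22: GCU -> L; peptide=MRLKSLL
pos 25: CUC -> C; peptide=MRLKSLLC
pos 28: UGU -> E; peptide=MRLKSLLCE
pos 31: UAG -> STOP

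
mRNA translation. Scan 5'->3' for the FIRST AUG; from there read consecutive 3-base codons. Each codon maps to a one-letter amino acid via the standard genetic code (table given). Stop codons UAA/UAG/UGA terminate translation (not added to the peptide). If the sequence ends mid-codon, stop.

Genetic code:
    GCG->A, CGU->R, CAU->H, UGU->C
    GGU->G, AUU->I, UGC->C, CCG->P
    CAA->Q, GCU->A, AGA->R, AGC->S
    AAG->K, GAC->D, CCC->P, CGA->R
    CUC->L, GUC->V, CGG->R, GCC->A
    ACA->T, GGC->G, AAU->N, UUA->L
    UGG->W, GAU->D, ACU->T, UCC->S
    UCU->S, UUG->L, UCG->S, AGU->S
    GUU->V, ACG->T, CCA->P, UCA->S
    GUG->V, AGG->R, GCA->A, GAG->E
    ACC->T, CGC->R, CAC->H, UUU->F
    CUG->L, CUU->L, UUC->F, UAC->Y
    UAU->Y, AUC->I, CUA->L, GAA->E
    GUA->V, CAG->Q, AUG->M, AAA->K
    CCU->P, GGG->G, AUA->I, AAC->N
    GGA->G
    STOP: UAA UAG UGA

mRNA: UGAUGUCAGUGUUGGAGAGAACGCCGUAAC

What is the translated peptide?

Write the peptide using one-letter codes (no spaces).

Answer: MSVLERTP

Derivation:
start AUG at pos 2
pos 2: AUG -> M; peptide=M
pos 5: UCA -> S; peptide=MS
pos 8: GUG -> V; peptide=MSV
pos 11: UUG -> L; peptide=MSVL
pos 14: GAG -> E; peptide=MSVLE
pos 17: AGA -> R; peptide=MSVLER
pos 20: ACG -> T; peptide=MSVLERT
pos 23: CCG -> P; peptide=MSVLERTP
pos 26: UAA -> STOP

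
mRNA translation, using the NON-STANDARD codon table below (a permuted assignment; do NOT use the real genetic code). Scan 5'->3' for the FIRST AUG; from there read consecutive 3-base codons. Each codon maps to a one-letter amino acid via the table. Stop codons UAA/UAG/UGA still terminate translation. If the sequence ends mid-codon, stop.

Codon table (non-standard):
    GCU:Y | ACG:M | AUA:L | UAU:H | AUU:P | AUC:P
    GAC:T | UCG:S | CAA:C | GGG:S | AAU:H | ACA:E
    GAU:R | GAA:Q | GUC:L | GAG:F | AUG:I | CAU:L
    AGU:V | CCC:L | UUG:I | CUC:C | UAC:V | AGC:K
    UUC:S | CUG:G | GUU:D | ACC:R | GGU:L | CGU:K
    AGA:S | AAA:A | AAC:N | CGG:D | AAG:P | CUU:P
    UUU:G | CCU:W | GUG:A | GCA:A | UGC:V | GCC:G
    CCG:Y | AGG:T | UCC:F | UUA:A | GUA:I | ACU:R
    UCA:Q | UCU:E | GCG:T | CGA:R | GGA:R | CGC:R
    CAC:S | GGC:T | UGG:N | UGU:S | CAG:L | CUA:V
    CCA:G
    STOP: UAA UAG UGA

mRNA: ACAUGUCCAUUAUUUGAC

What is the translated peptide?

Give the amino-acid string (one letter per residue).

Answer: IFPP

Derivation:
start AUG at pos 2
pos 2: AUG -> I; peptide=I
pos 5: UCC -> F; peptide=IF
pos 8: AUU -> P; peptide=IFP
pos 11: AUU -> P; peptide=IFPP
pos 14: UGA -> STOP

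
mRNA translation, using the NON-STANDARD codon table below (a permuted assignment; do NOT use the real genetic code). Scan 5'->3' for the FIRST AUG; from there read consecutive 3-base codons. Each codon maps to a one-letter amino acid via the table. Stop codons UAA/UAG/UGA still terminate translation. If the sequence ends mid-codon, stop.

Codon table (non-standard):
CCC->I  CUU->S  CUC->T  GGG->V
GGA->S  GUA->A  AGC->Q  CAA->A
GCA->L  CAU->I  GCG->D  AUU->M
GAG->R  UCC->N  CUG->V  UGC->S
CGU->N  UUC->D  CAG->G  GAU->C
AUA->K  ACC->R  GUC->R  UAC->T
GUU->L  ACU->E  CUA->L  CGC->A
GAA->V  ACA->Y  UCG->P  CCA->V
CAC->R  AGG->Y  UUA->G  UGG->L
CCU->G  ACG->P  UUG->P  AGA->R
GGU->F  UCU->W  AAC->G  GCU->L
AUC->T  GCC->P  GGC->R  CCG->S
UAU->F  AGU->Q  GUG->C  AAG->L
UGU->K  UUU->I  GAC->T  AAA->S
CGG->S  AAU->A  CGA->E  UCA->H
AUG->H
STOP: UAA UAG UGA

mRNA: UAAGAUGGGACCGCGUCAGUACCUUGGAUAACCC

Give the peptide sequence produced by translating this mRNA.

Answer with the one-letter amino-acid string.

Answer: HSSNGTSS

Derivation:
start AUG at pos 4
pos 4: AUG -> H; peptide=H
pos 7: GGA -> S; peptide=HS
pos 10: CCG -> S; peptide=HSS
pos 13: CGU -> N; peptide=HSSN
pos 16: CAG -> G; peptide=HSSNG
pos 19: UAC -> T; peptide=HSSNGT
pos 22: CUU -> S; peptide=HSSNGTS
pos 25: GGA -> S; peptide=HSSNGTSS
pos 28: UAA -> STOP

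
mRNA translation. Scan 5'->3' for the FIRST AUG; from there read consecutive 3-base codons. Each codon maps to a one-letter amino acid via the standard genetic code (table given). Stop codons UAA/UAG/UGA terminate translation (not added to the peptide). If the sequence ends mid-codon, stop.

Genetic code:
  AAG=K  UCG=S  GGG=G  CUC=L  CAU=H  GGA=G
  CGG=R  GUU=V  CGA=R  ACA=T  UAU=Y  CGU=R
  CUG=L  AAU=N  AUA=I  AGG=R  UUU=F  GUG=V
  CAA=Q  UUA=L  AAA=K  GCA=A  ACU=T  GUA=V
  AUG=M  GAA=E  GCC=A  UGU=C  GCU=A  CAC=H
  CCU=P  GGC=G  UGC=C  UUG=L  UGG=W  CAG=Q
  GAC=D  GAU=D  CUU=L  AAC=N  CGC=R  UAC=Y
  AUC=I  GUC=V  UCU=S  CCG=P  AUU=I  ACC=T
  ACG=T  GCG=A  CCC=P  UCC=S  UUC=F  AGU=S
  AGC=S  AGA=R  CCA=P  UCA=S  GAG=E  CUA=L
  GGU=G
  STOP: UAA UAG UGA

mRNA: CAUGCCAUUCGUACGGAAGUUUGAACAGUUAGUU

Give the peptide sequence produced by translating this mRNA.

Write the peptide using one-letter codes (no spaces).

Answer: MPFVRKFEQLV

Derivation:
start AUG at pos 1
pos 1: AUG -> M; peptide=M
pos 4: CCA -> P; peptide=MP
pos 7: UUC -> F; peptide=MPF
pos 10: GUA -> V; peptide=MPFV
pos 13: CGG -> R; peptide=MPFVR
pos 16: AAG -> K; peptide=MPFVRK
pos 19: UUU -> F; peptide=MPFVRKF
pos 22: GAA -> E; peptide=MPFVRKFE
pos 25: CAG -> Q; peptide=MPFVRKFEQ
pos 28: UUA -> L; peptide=MPFVRKFEQL
pos 31: GUU -> V; peptide=MPFVRKFEQLV
pos 34: only 0 nt remain (<3), stop (end of mRNA)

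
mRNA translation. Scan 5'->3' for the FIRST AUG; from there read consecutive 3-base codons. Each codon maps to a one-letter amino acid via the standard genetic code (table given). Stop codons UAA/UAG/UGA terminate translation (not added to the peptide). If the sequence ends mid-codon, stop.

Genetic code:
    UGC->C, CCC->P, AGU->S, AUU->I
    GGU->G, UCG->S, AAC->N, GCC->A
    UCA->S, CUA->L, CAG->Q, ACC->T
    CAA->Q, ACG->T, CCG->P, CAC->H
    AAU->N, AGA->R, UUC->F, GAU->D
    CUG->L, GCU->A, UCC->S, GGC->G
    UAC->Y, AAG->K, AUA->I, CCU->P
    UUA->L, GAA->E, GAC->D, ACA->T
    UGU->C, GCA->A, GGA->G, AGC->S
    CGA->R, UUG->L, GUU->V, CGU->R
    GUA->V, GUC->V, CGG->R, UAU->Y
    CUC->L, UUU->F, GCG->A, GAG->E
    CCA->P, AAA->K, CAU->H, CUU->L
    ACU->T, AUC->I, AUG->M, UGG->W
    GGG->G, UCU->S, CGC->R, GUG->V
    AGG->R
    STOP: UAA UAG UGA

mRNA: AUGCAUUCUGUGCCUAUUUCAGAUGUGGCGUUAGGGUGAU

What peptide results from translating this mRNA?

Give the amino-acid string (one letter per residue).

start AUG at pos 0
pos 0: AUG -> M; peptide=M
pos 3: CAU -> H; peptide=MH
pos 6: UCU -> S; peptide=MHS
pos 9: GUG -> V; peptide=MHSV
pos 12: CCU -> P; peptide=MHSVP
pos 15: AUU -> I; peptide=MHSVPI
pos 18: UCA -> S; peptide=MHSVPIS
pos 21: GAU -> D; peptide=MHSVPISD
pos 24: GUG -> V; peptide=MHSVPISDV
pos 27: GCG -> A; peptide=MHSVPISDVA
pos 30: UUA -> L; peptide=MHSVPISDVAL
pos 33: GGG -> G; peptide=MHSVPISDVALG
pos 36: UGA -> STOP

Answer: MHSVPISDVALG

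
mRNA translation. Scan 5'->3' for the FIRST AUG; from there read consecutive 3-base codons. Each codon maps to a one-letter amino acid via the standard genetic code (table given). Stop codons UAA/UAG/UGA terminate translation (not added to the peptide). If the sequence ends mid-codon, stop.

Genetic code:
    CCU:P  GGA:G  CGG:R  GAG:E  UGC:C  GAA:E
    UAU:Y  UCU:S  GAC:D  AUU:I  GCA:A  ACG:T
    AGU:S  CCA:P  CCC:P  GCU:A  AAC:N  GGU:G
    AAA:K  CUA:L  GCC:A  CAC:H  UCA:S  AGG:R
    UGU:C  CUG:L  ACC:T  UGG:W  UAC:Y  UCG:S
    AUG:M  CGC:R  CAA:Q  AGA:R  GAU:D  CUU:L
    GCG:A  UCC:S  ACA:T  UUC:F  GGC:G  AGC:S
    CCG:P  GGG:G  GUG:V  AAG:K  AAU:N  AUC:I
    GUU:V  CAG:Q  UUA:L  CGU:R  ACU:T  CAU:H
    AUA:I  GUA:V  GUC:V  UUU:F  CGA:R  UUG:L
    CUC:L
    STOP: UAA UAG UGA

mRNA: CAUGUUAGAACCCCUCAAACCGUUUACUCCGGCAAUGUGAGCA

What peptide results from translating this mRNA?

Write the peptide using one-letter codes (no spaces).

Answer: MLEPLKPFTPAM

Derivation:
start AUG at pos 1
pos 1: AUG -> M; peptide=M
pos 4: UUA -> L; peptide=ML
pos 7: GAA -> E; peptide=MLE
pos 10: CCC -> P; peptide=MLEP
pos 13: CUC -> L; peptide=MLEPL
pos 16: AAA -> K; peptide=MLEPLK
pos 19: CCG -> P; peptide=MLEPLKP
pos 22: UUU -> F; peptide=MLEPLKPF
pos 25: ACU -> T; peptide=MLEPLKPFT
pos 28: CCG -> P; peptide=MLEPLKPFTP
pos 31: GCA -> A; peptide=MLEPLKPFTPA
pos 34: AUG -> M; peptide=MLEPLKPFTPAM
pos 37: UGA -> STOP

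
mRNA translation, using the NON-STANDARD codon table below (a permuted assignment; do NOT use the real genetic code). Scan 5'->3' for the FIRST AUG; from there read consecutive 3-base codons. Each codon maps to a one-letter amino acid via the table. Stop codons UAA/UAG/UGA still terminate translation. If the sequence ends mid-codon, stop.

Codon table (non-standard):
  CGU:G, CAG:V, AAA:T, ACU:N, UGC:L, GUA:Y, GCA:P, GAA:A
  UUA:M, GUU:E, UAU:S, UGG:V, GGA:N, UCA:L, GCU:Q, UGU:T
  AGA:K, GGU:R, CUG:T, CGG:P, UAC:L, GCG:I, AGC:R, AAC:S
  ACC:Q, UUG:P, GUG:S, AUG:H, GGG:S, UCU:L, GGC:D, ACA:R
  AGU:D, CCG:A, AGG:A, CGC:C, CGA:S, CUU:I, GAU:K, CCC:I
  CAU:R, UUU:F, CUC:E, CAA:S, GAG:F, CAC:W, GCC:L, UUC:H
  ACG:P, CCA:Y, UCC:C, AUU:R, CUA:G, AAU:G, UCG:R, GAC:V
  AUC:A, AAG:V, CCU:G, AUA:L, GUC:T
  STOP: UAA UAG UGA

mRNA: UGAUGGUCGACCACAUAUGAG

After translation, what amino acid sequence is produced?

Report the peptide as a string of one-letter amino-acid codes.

Answer: HTVWL

Derivation:
start AUG at pos 2
pos 2: AUG -> H; peptide=H
pos 5: GUC -> T; peptide=HT
pos 8: GAC -> V; peptide=HTV
pos 11: CAC -> W; peptide=HTVW
pos 14: AUA -> L; peptide=HTVWL
pos 17: UGA -> STOP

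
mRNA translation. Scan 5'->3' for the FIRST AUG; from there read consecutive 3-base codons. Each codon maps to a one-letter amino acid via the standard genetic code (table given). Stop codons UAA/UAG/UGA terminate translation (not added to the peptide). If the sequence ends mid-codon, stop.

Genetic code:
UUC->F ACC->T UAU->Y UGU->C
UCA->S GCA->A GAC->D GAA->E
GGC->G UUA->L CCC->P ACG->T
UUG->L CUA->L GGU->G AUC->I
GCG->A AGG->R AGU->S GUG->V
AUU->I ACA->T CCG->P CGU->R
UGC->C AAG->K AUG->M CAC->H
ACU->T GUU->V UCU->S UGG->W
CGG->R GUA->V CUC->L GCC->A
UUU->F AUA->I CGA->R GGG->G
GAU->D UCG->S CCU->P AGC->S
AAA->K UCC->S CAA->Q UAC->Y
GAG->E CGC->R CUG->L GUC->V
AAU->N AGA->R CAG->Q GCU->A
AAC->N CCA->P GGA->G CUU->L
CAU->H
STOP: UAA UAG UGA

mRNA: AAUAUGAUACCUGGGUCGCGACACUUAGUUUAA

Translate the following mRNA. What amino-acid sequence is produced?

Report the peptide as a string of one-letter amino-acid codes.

Answer: MIPGSRHLV

Derivation:
start AUG at pos 3
pos 3: AUG -> M; peptide=M
pos 6: AUA -> I; peptide=MI
pos 9: CCU -> P; peptide=MIP
pos 12: GGG -> G; peptide=MIPG
pos 15: UCG -> S; peptide=MIPGS
pos 18: CGA -> R; peptide=MIPGSR
pos 21: CAC -> H; peptide=MIPGSRH
pos 24: UUA -> L; peptide=MIPGSRHL
pos 27: GUU -> V; peptide=MIPGSRHLV
pos 30: UAA -> STOP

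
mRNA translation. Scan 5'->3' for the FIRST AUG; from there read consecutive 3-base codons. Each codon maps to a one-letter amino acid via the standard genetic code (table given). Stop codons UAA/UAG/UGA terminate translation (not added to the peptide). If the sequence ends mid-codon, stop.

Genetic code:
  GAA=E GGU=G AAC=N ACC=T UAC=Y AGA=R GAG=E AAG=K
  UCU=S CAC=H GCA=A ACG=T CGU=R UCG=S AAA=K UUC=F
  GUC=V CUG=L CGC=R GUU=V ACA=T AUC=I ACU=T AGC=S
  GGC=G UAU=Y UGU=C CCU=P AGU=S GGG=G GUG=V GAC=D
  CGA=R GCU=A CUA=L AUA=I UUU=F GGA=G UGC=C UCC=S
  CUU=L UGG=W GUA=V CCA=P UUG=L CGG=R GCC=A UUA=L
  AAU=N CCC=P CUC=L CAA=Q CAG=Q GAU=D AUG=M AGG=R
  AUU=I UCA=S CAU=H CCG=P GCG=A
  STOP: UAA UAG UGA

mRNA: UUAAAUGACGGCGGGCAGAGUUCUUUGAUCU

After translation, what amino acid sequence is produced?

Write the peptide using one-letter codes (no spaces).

Answer: MTAGRVL

Derivation:
start AUG at pos 4
pos 4: AUG -> M; peptide=M
pos 7: ACG -> T; peptide=MT
pos 10: GCG -> A; peptide=MTA
pos 13: GGC -> G; peptide=MTAG
pos 16: AGA -> R; peptide=MTAGR
pos 19: GUU -> V; peptide=MTAGRV
pos 22: CUU -> L; peptide=MTAGRVL
pos 25: UGA -> STOP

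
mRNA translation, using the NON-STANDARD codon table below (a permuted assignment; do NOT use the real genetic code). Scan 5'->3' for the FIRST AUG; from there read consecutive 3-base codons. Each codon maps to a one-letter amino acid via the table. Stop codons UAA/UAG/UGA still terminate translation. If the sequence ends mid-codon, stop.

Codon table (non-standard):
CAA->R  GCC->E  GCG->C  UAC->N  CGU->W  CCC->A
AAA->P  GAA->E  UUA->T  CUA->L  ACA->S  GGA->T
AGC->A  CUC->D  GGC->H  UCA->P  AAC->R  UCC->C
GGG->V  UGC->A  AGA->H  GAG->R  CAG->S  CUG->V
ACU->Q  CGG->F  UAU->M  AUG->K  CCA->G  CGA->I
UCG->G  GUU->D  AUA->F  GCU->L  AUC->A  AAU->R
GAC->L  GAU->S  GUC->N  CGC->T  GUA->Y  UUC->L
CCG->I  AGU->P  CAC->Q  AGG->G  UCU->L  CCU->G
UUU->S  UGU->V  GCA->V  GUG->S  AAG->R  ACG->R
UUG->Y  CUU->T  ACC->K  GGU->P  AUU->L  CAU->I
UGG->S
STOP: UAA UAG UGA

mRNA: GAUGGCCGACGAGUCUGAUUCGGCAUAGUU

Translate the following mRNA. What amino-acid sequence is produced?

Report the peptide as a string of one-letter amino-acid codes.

start AUG at pos 1
pos 1: AUG -> K; peptide=K
pos 4: GCC -> E; peptide=KE
pos 7: GAC -> L; peptide=KEL
pos 10: GAG -> R; peptide=KELR
pos 13: UCU -> L; peptide=KELRL
pos 16: GAU -> S; peptide=KELRLS
pos 19: UCG -> G; peptide=KELRLSG
pos 22: GCA -> V; peptide=KELRLSGV
pos 25: UAG -> STOP

Answer: KELRLSGV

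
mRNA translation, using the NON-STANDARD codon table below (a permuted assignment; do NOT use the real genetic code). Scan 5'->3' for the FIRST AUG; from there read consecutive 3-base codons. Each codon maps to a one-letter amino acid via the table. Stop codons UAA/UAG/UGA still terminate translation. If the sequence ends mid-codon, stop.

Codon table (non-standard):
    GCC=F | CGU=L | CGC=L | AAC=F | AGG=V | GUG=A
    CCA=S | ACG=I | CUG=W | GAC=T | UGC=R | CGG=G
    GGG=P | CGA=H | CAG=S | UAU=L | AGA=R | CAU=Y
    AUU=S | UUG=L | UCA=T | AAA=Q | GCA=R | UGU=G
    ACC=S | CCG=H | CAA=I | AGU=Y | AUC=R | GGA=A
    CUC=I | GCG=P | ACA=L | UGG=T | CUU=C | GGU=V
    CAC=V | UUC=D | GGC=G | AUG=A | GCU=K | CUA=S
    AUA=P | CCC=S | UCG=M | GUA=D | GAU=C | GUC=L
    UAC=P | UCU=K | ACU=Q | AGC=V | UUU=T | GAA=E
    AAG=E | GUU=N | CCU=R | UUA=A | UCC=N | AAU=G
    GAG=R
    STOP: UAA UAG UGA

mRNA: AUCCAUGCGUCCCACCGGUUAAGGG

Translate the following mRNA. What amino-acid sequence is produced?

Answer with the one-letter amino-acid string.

start AUG at pos 4
pos 4: AUG -> A; peptide=A
pos 7: CGU -> L; peptide=AL
pos 10: CCC -> S; peptide=ALS
pos 13: ACC -> S; peptide=ALSS
pos 16: GGU -> V; peptide=ALSSV
pos 19: UAA -> STOP

Answer: ALSSV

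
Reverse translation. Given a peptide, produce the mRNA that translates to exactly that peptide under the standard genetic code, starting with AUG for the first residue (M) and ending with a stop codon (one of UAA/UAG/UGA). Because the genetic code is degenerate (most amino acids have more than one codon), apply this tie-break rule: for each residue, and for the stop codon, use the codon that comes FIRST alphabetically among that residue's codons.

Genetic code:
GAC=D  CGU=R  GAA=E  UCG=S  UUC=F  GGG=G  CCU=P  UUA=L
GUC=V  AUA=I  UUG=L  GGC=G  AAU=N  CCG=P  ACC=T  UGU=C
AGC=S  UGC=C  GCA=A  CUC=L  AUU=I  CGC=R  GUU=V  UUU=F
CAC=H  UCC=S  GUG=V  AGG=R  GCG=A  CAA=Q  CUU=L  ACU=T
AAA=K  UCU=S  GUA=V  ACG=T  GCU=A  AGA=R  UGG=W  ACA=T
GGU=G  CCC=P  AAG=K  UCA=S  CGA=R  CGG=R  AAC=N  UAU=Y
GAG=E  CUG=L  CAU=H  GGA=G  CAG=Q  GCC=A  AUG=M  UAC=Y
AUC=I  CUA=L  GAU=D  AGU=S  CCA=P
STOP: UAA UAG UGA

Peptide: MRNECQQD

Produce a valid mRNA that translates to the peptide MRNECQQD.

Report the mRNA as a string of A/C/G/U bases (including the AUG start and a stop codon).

Answer: mRNA: AUGAGAAACGAAUGCCAACAAGACUAA

Derivation:
residue 1: M -> AUG (start codon)
residue 2: R codons sorted = AGA,AGG,CGA,CGC,CGG,CGU -> pick first = AGA
residue 3: N codons sorted = AAC,AAU -> pick first = AAC
residue 4: E codons sorted = GAA,GAG -> pick first = GAA
residue 5: C codons sorted = UGC,UGU -> pick first = UGC
residue 6: Q codons sorted = CAA,CAG -> pick first = CAA
residue 7: Q codons sorted = CAA,CAG -> pick first = CAA
residue 8: D codons sorted = GAC,GAU -> pick first = GAC
terminator: stop codons sorted = UAA,UAG,UGA -> pick first = UAA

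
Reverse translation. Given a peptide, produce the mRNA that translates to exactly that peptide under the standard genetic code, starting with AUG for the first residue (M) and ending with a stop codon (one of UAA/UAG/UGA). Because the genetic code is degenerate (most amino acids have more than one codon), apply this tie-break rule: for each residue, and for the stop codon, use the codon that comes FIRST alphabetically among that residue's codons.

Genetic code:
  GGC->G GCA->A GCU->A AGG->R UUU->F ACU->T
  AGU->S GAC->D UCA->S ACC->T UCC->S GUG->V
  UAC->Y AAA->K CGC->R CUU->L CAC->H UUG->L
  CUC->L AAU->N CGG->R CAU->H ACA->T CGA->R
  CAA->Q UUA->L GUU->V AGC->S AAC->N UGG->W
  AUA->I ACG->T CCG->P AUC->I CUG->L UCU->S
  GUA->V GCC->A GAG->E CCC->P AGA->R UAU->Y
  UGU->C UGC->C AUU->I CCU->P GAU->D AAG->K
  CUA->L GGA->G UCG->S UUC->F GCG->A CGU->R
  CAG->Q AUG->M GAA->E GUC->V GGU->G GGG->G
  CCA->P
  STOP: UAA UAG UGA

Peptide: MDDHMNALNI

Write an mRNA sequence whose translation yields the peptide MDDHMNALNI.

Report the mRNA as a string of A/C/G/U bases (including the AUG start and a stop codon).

Answer: mRNA: AUGGACGACCACAUGAACGCACUAAACAUAUAA

Derivation:
residue 1: M -> AUG (start codon)
residue 2: D codons sorted = GAC,GAU -> pick first = GAC
residue 3: D codons sorted = GAC,GAU -> pick first = GAC
residue 4: H codons sorted = CAC,CAU -> pick first = CAC
residue 5: M -> AUG (only codon)
residue 6: N codons sorted = AAC,AAU -> pick first = AAC
residue 7: A codons sorted = GCA,GCC,GCG,GCU -> pick first = GCA
residue 8: L codons sorted = CUA,CUC,CUG,CUU,UUA,UUG -> pick first = CUA
residue 9: N codons sorted = AAC,AAU -> pick first = AAC
residue 10: I codons sorted = AUA,AUC,AUU -> pick first = AUA
terminator: stop codons sorted = UAA,UAG,UGA -> pick first = UAA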